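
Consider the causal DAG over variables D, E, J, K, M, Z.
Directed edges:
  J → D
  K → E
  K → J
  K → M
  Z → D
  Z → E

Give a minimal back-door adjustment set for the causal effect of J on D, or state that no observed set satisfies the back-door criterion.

J→D: minimal back-door set ∅.

desc(J)\{J}={D}; candidates ⊆ {E,K,M,Z}.
∅: J⊥D given ∅ in G with J→· removed — back-door holds.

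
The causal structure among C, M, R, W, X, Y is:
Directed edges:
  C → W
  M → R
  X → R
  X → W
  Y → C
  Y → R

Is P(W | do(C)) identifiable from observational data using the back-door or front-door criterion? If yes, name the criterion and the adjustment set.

desc(C)\{C}={W}; candidates ⊆ {M,R,X,Y}.
∅: C⊥W given ∅ in G with C→· removed — back-door holds.
P(W|do(C)) = P(W|C) — no adjustment needed.

P(W|do(C)): backdoor, adjust for ∅.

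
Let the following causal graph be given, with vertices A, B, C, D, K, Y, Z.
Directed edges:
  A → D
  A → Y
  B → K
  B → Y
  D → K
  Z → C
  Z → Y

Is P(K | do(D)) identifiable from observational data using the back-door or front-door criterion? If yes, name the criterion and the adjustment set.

desc(D)\{D}={K}; candidates ⊆ {A,B,C,Y,Z}.
∅: D⊥K given ∅ in G with D→· removed — back-door holds.
P(K|do(D)) = P(K|D) — no adjustment needed.

P(K|do(D)): backdoor, adjust for ∅.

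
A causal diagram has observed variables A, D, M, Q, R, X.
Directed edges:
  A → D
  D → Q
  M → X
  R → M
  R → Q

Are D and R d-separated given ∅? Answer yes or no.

Yes — D ⊥ R | ∅.

Bayes-Ball from D | ∅ reaches {A,Q}.
R ∉ reach(D|∅) ⇒ D ⊥ R | ∅.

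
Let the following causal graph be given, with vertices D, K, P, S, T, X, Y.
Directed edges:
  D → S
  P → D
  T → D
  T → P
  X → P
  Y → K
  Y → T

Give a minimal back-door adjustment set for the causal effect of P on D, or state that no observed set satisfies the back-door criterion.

P→D: minimal back-door set {T}.

desc(P)\{P}={D,S}; candidates ⊆ {K,T,X,Y}.
size 0: {}; under {} P still reaches {D,K,S,T,X,Y} ∋ D.
{T}: P⊥D given {T} in G with P→· removed — back-door holds.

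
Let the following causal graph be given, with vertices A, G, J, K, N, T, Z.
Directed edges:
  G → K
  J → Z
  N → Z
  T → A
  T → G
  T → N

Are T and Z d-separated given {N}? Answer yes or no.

Bayes-Ball from T | {N} reaches {A,G,K}.
Z ∉ reach(T|{N}) ⇒ T ⊥ Z | {N}.

Yes — T ⊥ Z | {N}.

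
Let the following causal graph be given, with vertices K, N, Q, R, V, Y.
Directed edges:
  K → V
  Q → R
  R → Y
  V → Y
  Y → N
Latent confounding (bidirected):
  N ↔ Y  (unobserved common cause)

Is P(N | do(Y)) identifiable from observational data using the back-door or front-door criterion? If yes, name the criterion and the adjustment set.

desc(Y)\{Y}={N}; candidates ⊆ {K,Q,R,V}.
Y↔N: latent back-door arc(s) into Y.
size 0: {}; under {} Y still reaches {K,N,Q,R,V} ∋ N.
size 1: {K}, {Q}, {R} …(+1); under {K} Y still reaches {N,Q,R,V} ∋ N.
size 2: {K,Q}, {K,R}, {K,V} …(+3); under {K,Q} Y still reaches {N,R,V} ∋ N.
Y↔N cannot be blocked by any observed set — no back-door set.
No mediator lies on a directed Y→…→N path.
Neither criterion identifies P(N|do(Y)) in this graph.

P(N|do(Y)): not identifiable (no BD/FD set).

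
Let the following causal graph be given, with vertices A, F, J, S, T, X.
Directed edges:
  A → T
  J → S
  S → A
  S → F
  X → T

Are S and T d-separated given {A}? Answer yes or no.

Yes — S ⊥ T | {A}.

Bayes-Ball from S | {A} reaches {F,J}.
T ∉ reach(S|{A}) ⇒ S ⊥ T | {A}.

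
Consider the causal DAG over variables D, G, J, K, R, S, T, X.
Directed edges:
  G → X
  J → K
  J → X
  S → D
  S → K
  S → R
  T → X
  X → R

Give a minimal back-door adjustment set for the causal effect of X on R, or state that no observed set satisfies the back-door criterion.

desc(X)\{X}={R}; candidates ⊆ {D,G,J,K,S,T}.
∅: X⊥R given ∅ in G with X→· removed — back-door holds.

X→R: minimal back-door set ∅.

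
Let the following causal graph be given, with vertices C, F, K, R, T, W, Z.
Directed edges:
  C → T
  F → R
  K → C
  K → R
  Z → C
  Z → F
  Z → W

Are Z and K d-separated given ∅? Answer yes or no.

Bayes-Ball from Z | ∅ reaches {C,F,R,T,W}.
K ∉ reach(Z|∅) ⇒ Z ⊥ K | ∅.

Yes — Z ⊥ K | ∅.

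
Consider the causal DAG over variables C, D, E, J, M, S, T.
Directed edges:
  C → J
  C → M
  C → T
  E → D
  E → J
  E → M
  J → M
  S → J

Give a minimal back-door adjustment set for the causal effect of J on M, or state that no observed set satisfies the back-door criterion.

desc(J)\{J}={M}; candidates ⊆ {C,D,E,S,T}.
size 0: {}; under {} J still reaches {C,D,E,M,S,T} ∋ M.
size 1: {C}, {D}, {E} …(+2); under {C} J still reaches {D,E,M,S} ∋ M.
{C,E}: J⊥M given {C,E} in G with J→· removed — back-door holds.

J→M: minimal back-door set {C, E}.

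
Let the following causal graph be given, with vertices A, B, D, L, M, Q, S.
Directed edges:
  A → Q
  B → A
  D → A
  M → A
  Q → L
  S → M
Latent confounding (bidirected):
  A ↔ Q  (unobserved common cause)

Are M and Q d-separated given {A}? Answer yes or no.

Bayes-Ball from M | {A} reaches {B,D,L,Q,S}.
Q ∈ reach(M|{A}) ⇒ M ⊥̸ Q | {A}.

No — M and Q are d-connected given {A}.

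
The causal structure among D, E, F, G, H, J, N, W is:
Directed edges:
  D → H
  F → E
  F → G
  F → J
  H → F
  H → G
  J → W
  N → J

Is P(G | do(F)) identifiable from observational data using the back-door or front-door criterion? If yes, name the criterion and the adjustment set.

desc(F)\{F}={E,G,J,W}; candidates ⊆ {D,H,N}.
size 0: {}; under {} F still reaches {D,G,H} ∋ G.
{H}: F⊥G given {H} in G with F→· removed — back-door holds.
P(G|do(F)) = Σ_{H} P(G|F,H)·P(H).

P(G|do(F)): backdoor, adjust for {H}.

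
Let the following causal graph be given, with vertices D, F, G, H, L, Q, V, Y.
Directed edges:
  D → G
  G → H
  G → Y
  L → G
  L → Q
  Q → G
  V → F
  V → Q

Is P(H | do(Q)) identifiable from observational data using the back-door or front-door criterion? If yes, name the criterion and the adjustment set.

desc(Q)\{Q}={G,H,Y}; candidates ⊆ {D,F,L,V}.
size 0: {}; under {} Q still reaches {F,G,H,L,V,Y} ∋ H.
{L}: Q⊥H given {L} in G with Q→· removed — back-door holds.
P(H|do(Q)) = Σ_{L} P(H|Q,L)·P(L).

P(H|do(Q)): backdoor, adjust for {L}.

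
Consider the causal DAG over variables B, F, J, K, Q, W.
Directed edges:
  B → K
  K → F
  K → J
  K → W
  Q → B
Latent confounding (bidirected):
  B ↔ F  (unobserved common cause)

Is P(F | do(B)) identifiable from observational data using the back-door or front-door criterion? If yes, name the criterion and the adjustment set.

desc(B)\{B}={F,J,K,W}; candidates ⊆ {Q}.
B↔F: latent back-door arc(s) into B.
size 0: {}; under {} B still reaches {F,Q} ∋ F.
size 1: {Q}; under {Q} B still reaches {F} ∋ F.
B↔F cannot be blocked by any observed set — no back-door set.
{K}: (i) intercepts every directed B→F path; (ii) no back-door B→{K}; (iii) {B} blocks every back-door {K}→F. Front-door holds.
P(F|do(B)) = Σ_{K} P(K|B) Σ_{B'} P(F|K,B')P(B').

P(F|do(B)): frontdoor, adjust for {K}.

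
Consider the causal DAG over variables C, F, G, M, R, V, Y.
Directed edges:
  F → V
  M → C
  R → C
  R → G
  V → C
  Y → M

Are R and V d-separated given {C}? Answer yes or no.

Bayes-Ball from R | {C} reaches {F,G,M,V,Y}.
V ∈ reach(R|{C}) ⇒ R ⊥̸ V | {C}.

No — R and V are d-connected given {C}.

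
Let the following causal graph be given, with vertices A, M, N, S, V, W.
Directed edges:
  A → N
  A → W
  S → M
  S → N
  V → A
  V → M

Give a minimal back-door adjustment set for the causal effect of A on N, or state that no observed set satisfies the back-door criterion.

A→N: minimal back-door set ∅.

desc(A)\{A}={N,W}; candidates ⊆ {M,S,V}.
∅: A⊥N given ∅ in G with A→· removed — back-door holds.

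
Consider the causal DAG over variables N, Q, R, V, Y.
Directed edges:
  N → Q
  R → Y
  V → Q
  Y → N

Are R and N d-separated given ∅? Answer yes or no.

No — R and N are d-connected given ∅.

Bayes-Ball from R | ∅ reaches {N,Q,Y}.
N ∈ reach(R|∅) ⇒ R ⊥̸ N | ∅.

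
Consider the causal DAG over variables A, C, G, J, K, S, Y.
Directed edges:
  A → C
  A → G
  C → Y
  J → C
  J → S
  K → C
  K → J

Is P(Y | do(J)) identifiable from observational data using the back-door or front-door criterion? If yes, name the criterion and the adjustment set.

P(Y|do(J)): backdoor, adjust for {K}.

desc(J)\{J}={C,S,Y}; candidates ⊆ {A,G,K}.
size 0: {}; under {} J still reaches {C,K,Y} ∋ Y.
{K}: J⊥Y given {K} in G with J→· removed — back-door holds.
P(Y|do(J)) = Σ_{K} P(Y|J,K)·P(K).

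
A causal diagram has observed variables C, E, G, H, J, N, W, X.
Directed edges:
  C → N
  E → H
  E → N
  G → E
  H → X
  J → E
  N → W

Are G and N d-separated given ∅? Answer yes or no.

No — G and N are d-connected given ∅.

Bayes-Ball from G | ∅ reaches {E,H,N,W,X}.
N ∈ reach(G|∅) ⇒ G ⊥̸ N | ∅.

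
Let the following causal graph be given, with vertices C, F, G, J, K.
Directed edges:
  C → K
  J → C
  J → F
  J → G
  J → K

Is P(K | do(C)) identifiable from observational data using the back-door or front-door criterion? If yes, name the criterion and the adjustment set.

P(K|do(C)): backdoor, adjust for {J}.

desc(C)\{C}={K}; candidates ⊆ {F,G,J}.
size 0: {}; under {} C still reaches {F,G,J,K} ∋ K.
{J}: C⊥K given {J} in G with C→· removed — back-door holds.
P(K|do(C)) = Σ_{J} P(K|C,J)·P(J).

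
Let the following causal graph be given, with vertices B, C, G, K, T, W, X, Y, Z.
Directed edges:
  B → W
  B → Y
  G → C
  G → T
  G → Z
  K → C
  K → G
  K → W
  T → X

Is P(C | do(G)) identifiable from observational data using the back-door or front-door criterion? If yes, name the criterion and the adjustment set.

desc(G)\{G}={C,T,X,Z}; candidates ⊆ {B,K,W,Y}.
size 0: {}; under {} G still reaches {C,K,W} ∋ C.
{K}: G⊥C given {K} in G with G→· removed — back-door holds.
P(C|do(G)) = Σ_{K} P(C|G,K)·P(K).

P(C|do(G)): backdoor, adjust for {K}.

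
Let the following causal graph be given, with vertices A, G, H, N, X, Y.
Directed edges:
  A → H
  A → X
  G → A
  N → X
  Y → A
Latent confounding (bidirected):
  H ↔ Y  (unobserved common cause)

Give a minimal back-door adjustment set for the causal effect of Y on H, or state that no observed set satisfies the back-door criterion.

Y→H: no observed back-door set.

desc(Y)\{Y}={A,H,X}; candidates ⊆ {G,N}.
Y↔H: latent back-door arc(s) into Y.
size 0: {}; under {} Y still reaches {H} ∋ H.
size 1: {G}, {N}; under {G} Y still reaches {H} ∋ H.
size 2: {G,N}; under {G,N} Y still reaches {H} ∋ H.
Y↔H cannot be blocked by any observed set — no back-door set.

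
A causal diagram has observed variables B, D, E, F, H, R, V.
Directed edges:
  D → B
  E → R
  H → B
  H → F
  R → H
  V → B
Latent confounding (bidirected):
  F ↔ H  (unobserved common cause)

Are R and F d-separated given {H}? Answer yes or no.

No — R and F are d-connected given {H}.

Bayes-Ball from R | {H} reaches {E,F}.
F ∈ reach(R|{H}) ⇒ R ⊥̸ F | {H}.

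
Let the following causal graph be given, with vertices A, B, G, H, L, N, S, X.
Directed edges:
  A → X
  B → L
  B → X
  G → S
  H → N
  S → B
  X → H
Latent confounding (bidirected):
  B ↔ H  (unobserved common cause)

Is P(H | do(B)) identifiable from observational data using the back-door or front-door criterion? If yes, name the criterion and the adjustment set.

P(H|do(B)): frontdoor, adjust for {X}.

desc(B)\{B}={H,L,N,X}; candidates ⊆ {A,G,S}.
B↔H: latent back-door arc(s) into B.
size 0: {}; under {} B still reaches {G,H,N,S} ∋ H.
size 1: {A}, {G}, {S}; under {A} B still reaches {G,H,N,S} ∋ H.
size 2: {A,G}, {A,S}, {G,S}; under {A,G} B still reaches {H,N,S} ∋ H.
B↔H cannot be blocked by any observed set — no back-door set.
{X}: (i) intercepts every directed B→H path; (ii) no back-door B→{X}; (iii) {B} blocks every back-door {X}→H. Front-door holds.
P(H|do(B)) = Σ_{X} P(X|B) Σ_{B'} P(H|X,B')P(B').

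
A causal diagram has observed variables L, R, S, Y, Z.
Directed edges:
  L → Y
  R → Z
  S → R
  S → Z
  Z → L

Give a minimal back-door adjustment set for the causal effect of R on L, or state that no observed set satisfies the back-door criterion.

desc(R)\{R}={L,Y,Z}; candidates ⊆ {S}.
size 0: {}; under {} R still reaches {L,S,Y,Z} ∋ L.
{S}: R⊥L given {S} in G with R→· removed — back-door holds.

R→L: minimal back-door set {S}.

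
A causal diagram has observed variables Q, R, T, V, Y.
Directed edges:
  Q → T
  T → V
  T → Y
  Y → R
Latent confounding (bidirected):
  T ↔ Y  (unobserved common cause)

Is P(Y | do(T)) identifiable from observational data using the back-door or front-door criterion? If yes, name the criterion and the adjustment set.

P(Y|do(T)): not identifiable (no BD/FD set).

desc(T)\{T}={R,V,Y}; candidates ⊆ {Q}.
T↔Y: latent back-door arc(s) into T.
size 0: {}; under {} T still reaches {Q,R,Y} ∋ Y.
size 1: {Q}; under {Q} T still reaches {R,Y} ∋ Y.
T↔Y cannot be blocked by any observed set — no back-door set.
No mediator lies on a directed T→…→Y path.
Neither criterion identifies P(Y|do(T)) in this graph.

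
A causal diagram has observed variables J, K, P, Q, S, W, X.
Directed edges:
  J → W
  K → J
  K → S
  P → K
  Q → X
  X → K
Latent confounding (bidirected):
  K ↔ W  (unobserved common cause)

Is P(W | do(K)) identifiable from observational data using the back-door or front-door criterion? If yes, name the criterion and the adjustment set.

P(W|do(K)): frontdoor, adjust for {J}.

desc(K)\{K}={J,S,W}; candidates ⊆ {P,Q,X}.
K↔W: latent back-door arc(s) into K.
size 0: {}; under {} K still reaches {P,Q,W,X} ∋ W.
size 1: {P}, {Q}, {X}; under {P} K still reaches {Q,W,X} ∋ W.
size 2: {P,Q}, {P,X}, {Q,X}; under {P,Q} K still reaches {W,X} ∋ W.
K↔W cannot be blocked by any observed set — no back-door set.
{J}: (i) intercepts every directed K→W path; (ii) no back-door K→{J}; (iii) {K} blocks every back-door {J}→W. Front-door holds.
P(W|do(K)) = Σ_{J} P(J|K) Σ_{K'} P(W|J,K')P(K').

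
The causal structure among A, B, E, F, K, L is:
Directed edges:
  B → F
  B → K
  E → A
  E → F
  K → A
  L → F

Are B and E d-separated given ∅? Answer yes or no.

Bayes-Ball from B | ∅ reaches {A,F,K}.
E ∉ reach(B|∅) ⇒ B ⊥ E | ∅.

Yes — B ⊥ E | ∅.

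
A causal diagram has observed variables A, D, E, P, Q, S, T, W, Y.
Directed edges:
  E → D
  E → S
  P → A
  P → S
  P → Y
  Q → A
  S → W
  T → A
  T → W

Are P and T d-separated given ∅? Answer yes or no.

Yes — P ⊥ T | ∅.

Bayes-Ball from P | ∅ reaches {A,S,W,Y}.
T ∉ reach(P|∅) ⇒ P ⊥ T | ∅.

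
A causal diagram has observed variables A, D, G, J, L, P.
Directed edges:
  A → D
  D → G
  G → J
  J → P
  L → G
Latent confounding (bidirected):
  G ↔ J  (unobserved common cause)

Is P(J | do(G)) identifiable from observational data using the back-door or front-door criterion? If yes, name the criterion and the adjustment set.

P(J|do(G)): not identifiable (no BD/FD set).

desc(G)\{G}={J,P}; candidates ⊆ {A,D,L}.
G↔J: latent back-door arc(s) into G.
size 0: {}; under {} G still reaches {A,D,J,L,P} ∋ J.
size 1: {A}, {D}, {L}; under {A} G still reaches {D,J,L,P} ∋ J.
size 2: {A,D}, {A,L}, {D,L}; under {A,D} G still reaches {J,L,P} ∋ J.
G↔J cannot be blocked by any observed set — no back-door set.
No mediator lies on a directed G→…→J path.
Neither criterion identifies P(J|do(G)) in this graph.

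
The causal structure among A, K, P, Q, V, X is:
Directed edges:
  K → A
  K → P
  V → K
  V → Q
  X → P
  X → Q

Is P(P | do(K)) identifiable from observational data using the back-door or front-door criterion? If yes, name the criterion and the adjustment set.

desc(K)\{K}={A,P}; candidates ⊆ {Q,V,X}.
∅: K⊥P given ∅ in G with K→· removed — back-door holds.
P(P|do(K)) = P(P|K) — no adjustment needed.

P(P|do(K)): backdoor, adjust for ∅.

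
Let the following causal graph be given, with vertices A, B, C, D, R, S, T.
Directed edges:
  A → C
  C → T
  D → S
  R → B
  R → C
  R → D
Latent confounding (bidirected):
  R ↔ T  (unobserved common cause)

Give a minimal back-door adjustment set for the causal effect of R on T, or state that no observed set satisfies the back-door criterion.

desc(R)\{R}={B,C,D,S,T}; candidates ⊆ {A}.
R↔T: latent back-door arc(s) into R.
size 0: {}; under {} R still reaches {T} ∋ T.
size 1: {A}; under {A} R still reaches {T} ∋ T.
R↔T cannot be blocked by any observed set — no back-door set.

R→T: no observed back-door set.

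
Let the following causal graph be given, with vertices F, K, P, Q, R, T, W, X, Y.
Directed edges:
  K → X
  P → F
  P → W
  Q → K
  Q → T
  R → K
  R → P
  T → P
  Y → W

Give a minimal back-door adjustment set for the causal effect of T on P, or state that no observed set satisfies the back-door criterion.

T→P: minimal back-door set ∅.

desc(T)\{T}={F,P,W}; candidates ⊆ {K,Q,R,X,Y}.
∅: T⊥P given ∅ in G with T→· removed — back-door holds.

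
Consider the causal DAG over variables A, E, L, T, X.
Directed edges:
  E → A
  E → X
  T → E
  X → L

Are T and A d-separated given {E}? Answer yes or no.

Bayes-Ball from T | {E} reaches ∅.
A ∉ reach(T|{E}) ⇒ T ⊥ A | {E}.

Yes — T ⊥ A | {E}.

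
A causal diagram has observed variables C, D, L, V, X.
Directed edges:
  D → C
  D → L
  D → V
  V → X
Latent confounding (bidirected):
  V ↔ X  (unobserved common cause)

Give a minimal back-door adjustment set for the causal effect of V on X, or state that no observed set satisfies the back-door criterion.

V→X: no observed back-door set.

desc(V)\{V}={X}; candidates ⊆ {C,D,L}.
V↔X: latent back-door arc(s) into V.
size 0: {}; under {} V still reaches {C,D,L,X} ∋ X.
size 1: {C}, {D}, {L}; under {C} V still reaches {D,L,X} ∋ X.
size 2: {C,D}, {C,L}, {D,L}; under {C,D} V still reaches {X} ∋ X.
V↔X cannot be blocked by any observed set — no back-door set.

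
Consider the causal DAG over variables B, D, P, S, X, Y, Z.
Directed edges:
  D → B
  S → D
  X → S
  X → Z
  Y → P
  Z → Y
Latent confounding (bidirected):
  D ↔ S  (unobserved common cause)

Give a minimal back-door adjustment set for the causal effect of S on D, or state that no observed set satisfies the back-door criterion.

desc(S)\{S}={B,D}; candidates ⊆ {P,X,Y,Z}.
S↔D: latent back-door arc(s) into S.
size 0: {}; under {} S still reaches {B,D,P,X,Y,Z} ∋ D.
size 1: {P}, {X}, {Y} …(+1); under {P} S still reaches {B,D,X,Y,Z} ∋ D.
size 2: {P,X}, {P,Y}, {P,Z} …(+3); under {P,X} S still reaches {B,D} ∋ D.
S↔D cannot be blocked by any observed set — no back-door set.

S→D: no observed back-door set.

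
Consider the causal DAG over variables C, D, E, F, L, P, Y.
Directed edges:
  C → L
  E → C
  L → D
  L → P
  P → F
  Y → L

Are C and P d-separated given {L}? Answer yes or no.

Bayes-Ball from C | {L} reaches {E,Y}.
P ∉ reach(C|{L}) ⇒ C ⊥ P | {L}.

Yes — C ⊥ P | {L}.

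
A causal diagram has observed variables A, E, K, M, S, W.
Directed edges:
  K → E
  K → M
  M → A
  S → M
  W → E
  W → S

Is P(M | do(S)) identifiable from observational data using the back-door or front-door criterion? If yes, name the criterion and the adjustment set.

desc(S)\{S}={A,M}; candidates ⊆ {E,K,W}.
∅: S⊥M given ∅ in G with S→· removed — back-door holds.
P(M|do(S)) = P(M|S) — no adjustment needed.

P(M|do(S)): backdoor, adjust for ∅.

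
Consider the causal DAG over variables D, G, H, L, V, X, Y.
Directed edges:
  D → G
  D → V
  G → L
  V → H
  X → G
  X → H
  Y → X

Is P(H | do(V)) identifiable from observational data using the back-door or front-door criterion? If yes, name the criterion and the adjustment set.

P(H|do(V)): backdoor, adjust for ∅.

desc(V)\{V}={H}; candidates ⊆ {D,G,L,X,Y}.
∅: V⊥H given ∅ in G with V→· removed — back-door holds.
P(H|do(V)) = P(H|V) — no adjustment needed.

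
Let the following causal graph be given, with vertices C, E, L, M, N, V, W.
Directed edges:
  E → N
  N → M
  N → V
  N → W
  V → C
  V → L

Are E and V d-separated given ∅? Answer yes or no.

No — E and V are d-connected given ∅.

Bayes-Ball from E | ∅ reaches {C,L,M,N,V,W}.
V ∈ reach(E|∅) ⇒ E ⊥̸ V | ∅.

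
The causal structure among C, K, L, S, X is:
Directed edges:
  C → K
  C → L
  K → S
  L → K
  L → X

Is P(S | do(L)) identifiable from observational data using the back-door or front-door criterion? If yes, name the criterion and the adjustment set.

desc(L)\{L}={K,S,X}; candidates ⊆ {C}.
size 0: {}; under {} L still reaches {C,K,S} ∋ S.
{C}: L⊥S given {C} in G with L→· removed — back-door holds.
P(S|do(L)) = Σ_{C} P(S|L,C)·P(C).

P(S|do(L)): backdoor, adjust for {C}.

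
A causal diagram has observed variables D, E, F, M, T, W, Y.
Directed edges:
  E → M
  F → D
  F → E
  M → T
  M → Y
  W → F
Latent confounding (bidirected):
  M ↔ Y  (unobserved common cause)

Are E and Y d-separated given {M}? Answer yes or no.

Bayes-Ball from E | {M} reaches {D,F,W,Y}.
Y ∈ reach(E|{M}) ⇒ E ⊥̸ Y | {M}.

No — E and Y are d-connected given {M}.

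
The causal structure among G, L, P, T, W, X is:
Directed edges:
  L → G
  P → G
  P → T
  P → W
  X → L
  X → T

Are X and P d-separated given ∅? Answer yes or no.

Bayes-Ball from X | ∅ reaches {G,L,T}.
P ∉ reach(X|∅) ⇒ X ⊥ P | ∅.

Yes — X ⊥ P | ∅.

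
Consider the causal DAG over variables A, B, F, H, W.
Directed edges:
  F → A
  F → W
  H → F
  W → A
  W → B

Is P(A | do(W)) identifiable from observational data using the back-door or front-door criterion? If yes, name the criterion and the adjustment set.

desc(W)\{W}={A,B}; candidates ⊆ {F,H}.
size 0: {}; under {} W still reaches {A,F,H} ∋ A.
{F}: W⊥A given {F} in G with W→· removed — back-door holds.
P(A|do(W)) = Σ_{F} P(A|W,F)·P(F).

P(A|do(W)): backdoor, adjust for {F}.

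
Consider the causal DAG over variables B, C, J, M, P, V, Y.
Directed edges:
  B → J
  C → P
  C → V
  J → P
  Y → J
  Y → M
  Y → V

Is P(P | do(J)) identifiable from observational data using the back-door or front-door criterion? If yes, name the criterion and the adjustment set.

P(P|do(J)): backdoor, adjust for ∅.

desc(J)\{J}={P}; candidates ⊆ {B,C,M,V,Y}.
∅: J⊥P given ∅ in G with J→· removed — back-door holds.
P(P|do(J)) = P(P|J) — no adjustment needed.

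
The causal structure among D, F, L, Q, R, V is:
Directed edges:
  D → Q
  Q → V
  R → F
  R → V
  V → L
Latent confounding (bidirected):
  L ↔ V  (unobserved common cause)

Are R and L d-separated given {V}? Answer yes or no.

Bayes-Ball from R | {V} reaches {D,F,L,Q}.
L ∈ reach(R|{V}) ⇒ R ⊥̸ L | {V}.

No — R and L are d-connected given {V}.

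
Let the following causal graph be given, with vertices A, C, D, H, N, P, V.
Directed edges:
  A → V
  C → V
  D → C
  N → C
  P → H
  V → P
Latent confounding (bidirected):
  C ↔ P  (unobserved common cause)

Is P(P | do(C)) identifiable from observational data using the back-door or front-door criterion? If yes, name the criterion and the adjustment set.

desc(C)\{C}={H,P,V}; candidates ⊆ {A,D,N}.
C↔P: latent back-door arc(s) into C.
size 0: {}; under {} C still reaches {D,H,N,P} ∋ P.
size 1: {A}, {D}, {N}; under {A} C still reaches {D,H,N,P} ∋ P.
size 2: {A,D}, {A,N}, {D,N}; under {A,D} C still reaches {H,N,P} ∋ P.
C↔P cannot be blocked by any observed set — no back-door set.
{V}: (i) intercepts every directed C→P path; (ii) no back-door C→{V}; (iii) {C} blocks every back-door {V}→P. Front-door holds.
P(P|do(C)) = Σ_{V} P(V|C) Σ_{C'} P(P|V,C')P(C').

P(P|do(C)): frontdoor, adjust for {V}.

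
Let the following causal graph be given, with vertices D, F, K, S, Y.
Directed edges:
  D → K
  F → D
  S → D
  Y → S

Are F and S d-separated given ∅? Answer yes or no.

Bayes-Ball from F | ∅ reaches {D,K}.
S ∉ reach(F|∅) ⇒ F ⊥ S | ∅.

Yes — F ⊥ S | ∅.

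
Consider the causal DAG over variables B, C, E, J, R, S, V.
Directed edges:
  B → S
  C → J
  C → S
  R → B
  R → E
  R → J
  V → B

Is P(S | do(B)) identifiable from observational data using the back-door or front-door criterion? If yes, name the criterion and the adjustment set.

P(S|do(B)): backdoor, adjust for ∅.

desc(B)\{B}={S}; candidates ⊆ {C,E,J,R,V}.
∅: B⊥S given ∅ in G with B→· removed — back-door holds.
P(S|do(B)) = P(S|B) — no adjustment needed.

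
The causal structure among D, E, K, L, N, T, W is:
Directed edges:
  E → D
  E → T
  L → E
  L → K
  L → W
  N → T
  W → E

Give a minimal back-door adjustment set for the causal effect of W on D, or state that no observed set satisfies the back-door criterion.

desc(W)\{W}={D,E,T}; candidates ⊆ {K,L,N}.
size 0: {}; under {} W still reaches {D,E,K,L,T} ∋ D.
{L}: W⊥D given {L} in G with W→· removed — back-door holds.

W→D: minimal back-door set {L}.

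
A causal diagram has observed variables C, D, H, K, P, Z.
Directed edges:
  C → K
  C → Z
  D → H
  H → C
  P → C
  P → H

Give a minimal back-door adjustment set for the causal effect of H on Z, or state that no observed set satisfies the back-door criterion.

desc(H)\{H}={C,K,Z}; candidates ⊆ {D,P}.
size 0: {}; under {} H still reaches {C,D,K,P,Z} ∋ Z.
{P}: H⊥Z given {P} in G with H→· removed — back-door holds.

H→Z: minimal back-door set {P}.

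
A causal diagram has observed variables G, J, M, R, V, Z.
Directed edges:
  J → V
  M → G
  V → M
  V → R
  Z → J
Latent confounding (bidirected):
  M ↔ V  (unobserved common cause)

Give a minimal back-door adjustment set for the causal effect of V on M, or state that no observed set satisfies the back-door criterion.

V→M: no observed back-door set.

desc(V)\{V}={G,M,R}; candidates ⊆ {J,Z}.
V↔M: latent back-door arc(s) into V.
size 0: {}; under {} V still reaches {G,J,M,Z} ∋ M.
size 1: {J}, {Z}; under {J} V still reaches {G,M} ∋ M.
size 2: {J,Z}; under {J,Z} V still reaches {G,M} ∋ M.
V↔M cannot be blocked by any observed set — no back-door set.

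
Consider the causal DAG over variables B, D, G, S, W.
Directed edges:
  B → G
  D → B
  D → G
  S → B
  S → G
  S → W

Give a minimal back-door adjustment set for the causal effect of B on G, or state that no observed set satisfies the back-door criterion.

B→G: minimal back-door set {D, S}.

desc(B)\{B}={G}; candidates ⊆ {D,S,W}.
size 0: {}; under {} B still reaches {D,G,S,W} ∋ G.
size 1: {D}, {S}, {W}; under {D} B still reaches {G,S,W} ∋ G.
{D,S}: B⊥G given {D,S} in G with B→· removed — back-door holds.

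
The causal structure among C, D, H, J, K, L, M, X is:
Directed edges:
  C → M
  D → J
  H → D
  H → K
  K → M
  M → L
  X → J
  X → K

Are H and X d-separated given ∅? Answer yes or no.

Bayes-Ball from H | ∅ reaches {D,J,K,L,M}.
X ∉ reach(H|∅) ⇒ H ⊥ X | ∅.

Yes — H ⊥ X | ∅.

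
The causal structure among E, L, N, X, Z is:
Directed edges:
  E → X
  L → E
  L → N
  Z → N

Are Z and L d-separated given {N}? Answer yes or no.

Bayes-Ball from Z | {N} reaches {E,L,X}.
L ∈ reach(Z|{N}) ⇒ Z ⊥̸ L | {N}.

No — Z and L are d-connected given {N}.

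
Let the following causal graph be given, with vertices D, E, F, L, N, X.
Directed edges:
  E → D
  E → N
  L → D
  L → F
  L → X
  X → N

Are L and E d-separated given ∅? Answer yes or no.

Bayes-Ball from L | ∅ reaches {D,F,N,X}.
E ∉ reach(L|∅) ⇒ L ⊥ E | ∅.

Yes — L ⊥ E | ∅.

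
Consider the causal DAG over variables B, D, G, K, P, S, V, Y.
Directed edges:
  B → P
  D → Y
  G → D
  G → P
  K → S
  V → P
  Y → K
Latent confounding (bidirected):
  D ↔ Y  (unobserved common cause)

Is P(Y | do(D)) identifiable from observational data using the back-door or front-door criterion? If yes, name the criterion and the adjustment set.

desc(D)\{D}={K,S,Y}; candidates ⊆ {B,G,P,V}.
D↔Y: latent back-door arc(s) into D.
size 0: {}; under {} D still reaches {G,K,P,S,Y} ∋ Y.
size 1: {B}, {G}, {P} …(+1); under {B} D still reaches {G,K,P,S,Y} ∋ Y.
size 2: {B,G}, {B,P}, {B,V} …(+3); under {B,G} D still reaches {K,S,Y} ∋ Y.
D↔Y cannot be blocked by any observed set — no back-door set.
No mediator lies on a directed D→…→Y path.
Neither criterion identifies P(Y|do(D)) in this graph.

P(Y|do(D)): not identifiable (no BD/FD set).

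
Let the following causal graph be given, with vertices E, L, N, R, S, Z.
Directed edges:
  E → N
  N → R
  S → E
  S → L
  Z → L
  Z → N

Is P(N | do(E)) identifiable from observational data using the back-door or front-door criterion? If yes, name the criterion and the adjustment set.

P(N|do(E)): backdoor, adjust for ∅.

desc(E)\{E}={N,R}; candidates ⊆ {L,S,Z}.
∅: E⊥N given ∅ in G with E→· removed — back-door holds.
P(N|do(E)) = P(N|E) — no adjustment needed.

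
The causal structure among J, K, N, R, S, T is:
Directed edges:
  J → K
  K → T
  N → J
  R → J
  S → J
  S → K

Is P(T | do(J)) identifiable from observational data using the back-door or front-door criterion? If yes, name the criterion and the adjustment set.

desc(J)\{J}={K,T}; candidates ⊆ {N,R,S}.
size 0: {}; under {} J still reaches {K,N,R,S,T} ∋ T.
{S}: J⊥T given {S} in G with J→· removed — back-door holds.
P(T|do(J)) = Σ_{S} P(T|J,S)·P(S).

P(T|do(J)): backdoor, adjust for {S}.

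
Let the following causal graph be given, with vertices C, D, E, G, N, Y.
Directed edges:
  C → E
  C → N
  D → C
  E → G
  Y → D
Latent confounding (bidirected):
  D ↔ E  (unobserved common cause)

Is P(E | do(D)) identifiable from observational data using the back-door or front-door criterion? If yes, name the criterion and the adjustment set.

desc(D)\{D}={C,E,G,N}; candidates ⊆ {Y}.
D↔E: latent back-door arc(s) into D.
size 0: {}; under {} D still reaches {E,G,Y} ∋ E.
size 1: {Y}; under {Y} D still reaches {E,G} ∋ E.
D↔E cannot be blocked by any observed set — no back-door set.
{C}: (i) intercepts every directed D→E path; (ii) no back-door D→{C}; (iii) {D} blocks every back-door {C}→E. Front-door holds.
P(E|do(D)) = Σ_{C} P(C|D) Σ_{D'} P(E|C,D')P(D').

P(E|do(D)): frontdoor, adjust for {C}.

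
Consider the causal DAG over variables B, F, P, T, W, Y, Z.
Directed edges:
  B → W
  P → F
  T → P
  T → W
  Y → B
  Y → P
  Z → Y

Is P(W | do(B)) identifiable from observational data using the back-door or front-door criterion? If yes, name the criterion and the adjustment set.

desc(B)\{B}={W}; candidates ⊆ {F,P,T,Y,Z}.
∅: B⊥W given ∅ in G with B→· removed — back-door holds.
P(W|do(B)) = P(W|B) — no adjustment needed.

P(W|do(B)): backdoor, adjust for ∅.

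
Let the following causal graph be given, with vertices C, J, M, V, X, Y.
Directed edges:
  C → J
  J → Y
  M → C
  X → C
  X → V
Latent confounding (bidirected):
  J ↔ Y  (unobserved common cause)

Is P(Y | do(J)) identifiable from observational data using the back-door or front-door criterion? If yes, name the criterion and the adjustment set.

P(Y|do(J)): not identifiable (no BD/FD set).

desc(J)\{J}={Y}; candidates ⊆ {C,M,V,X}.
J↔Y: latent back-door arc(s) into J.
size 0: {}; under {} J still reaches {C,M,V,X,Y} ∋ Y.
size 1: {C}, {M}, {V} …(+1); under {C} J still reaches {Y} ∋ Y.
size 2: {C,M}, {C,V}, {C,X} …(+3); under {C,M} J still reaches {Y} ∋ Y.
J↔Y cannot be blocked by any observed set — no back-door set.
No mediator lies on a directed J→…→Y path.
Neither criterion identifies P(Y|do(J)) in this graph.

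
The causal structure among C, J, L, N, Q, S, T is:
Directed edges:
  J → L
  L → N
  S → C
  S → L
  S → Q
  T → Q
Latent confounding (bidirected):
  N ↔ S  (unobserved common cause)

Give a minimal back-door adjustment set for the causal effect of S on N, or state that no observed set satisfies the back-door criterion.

desc(S)\{S}={C,L,N,Q}; candidates ⊆ {J,T}.
S↔N: latent back-door arc(s) into S.
size 0: {}; under {} S still reaches {N} ∋ N.
size 1: {J}, {T}; under {J} S still reaches {N} ∋ N.
size 2: {J,T}; under {J,T} S still reaches {N} ∋ N.
S↔N cannot be blocked by any observed set — no back-door set.

S→N: no observed back-door set.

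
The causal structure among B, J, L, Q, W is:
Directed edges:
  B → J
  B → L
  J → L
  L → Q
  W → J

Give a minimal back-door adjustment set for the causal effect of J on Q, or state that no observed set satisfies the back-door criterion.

J→Q: minimal back-door set {B}.

desc(J)\{J}={L,Q}; candidates ⊆ {B,W}.
size 0: {}; under {} J still reaches {B,L,Q,W} ∋ Q.
{B}: J⊥Q given {B} in G with J→· removed — back-door holds.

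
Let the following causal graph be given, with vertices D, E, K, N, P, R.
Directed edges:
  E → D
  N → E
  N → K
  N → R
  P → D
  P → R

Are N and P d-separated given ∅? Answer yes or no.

Bayes-Ball from N | ∅ reaches {D,E,K,R}.
P ∉ reach(N|∅) ⇒ N ⊥ P | ∅.

Yes — N ⊥ P | ∅.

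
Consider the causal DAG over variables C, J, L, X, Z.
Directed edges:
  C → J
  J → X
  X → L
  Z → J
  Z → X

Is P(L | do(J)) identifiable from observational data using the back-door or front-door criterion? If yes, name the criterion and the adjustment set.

desc(J)\{J}={L,X}; candidates ⊆ {C,Z}.
size 0: {}; under {} J still reaches {C,L,X,Z} ∋ L.
{Z}: J⊥L given {Z} in G with J→· removed — back-door holds.
P(L|do(J)) = Σ_{Z} P(L|J,Z)·P(Z).

P(L|do(J)): backdoor, adjust for {Z}.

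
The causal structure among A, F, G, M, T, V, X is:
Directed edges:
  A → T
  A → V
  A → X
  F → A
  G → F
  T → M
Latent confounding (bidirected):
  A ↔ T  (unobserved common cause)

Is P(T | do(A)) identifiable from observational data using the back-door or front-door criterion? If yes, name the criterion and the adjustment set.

desc(A)\{A}={M,T,V,X}; candidates ⊆ {F,G}.
A↔T: latent back-door arc(s) into A.
size 0: {}; under {} A still reaches {F,G,M,T} ∋ T.
size 1: {F}, {G}; under {F} A still reaches {M,T} ∋ T.
size 2: {F,G}; under {F,G} A still reaches {M,T} ∋ T.
A↔T cannot be blocked by any observed set — no back-door set.
No mediator lies on a directed A→…→T path.
Neither criterion identifies P(T|do(A)) in this graph.

P(T|do(A)): not identifiable (no BD/FD set).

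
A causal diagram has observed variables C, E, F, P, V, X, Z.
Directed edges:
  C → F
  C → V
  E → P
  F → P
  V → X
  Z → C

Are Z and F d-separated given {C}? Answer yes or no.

Bayes-Ball from Z | {C} reaches ∅.
F ∉ reach(Z|{C}) ⇒ Z ⊥ F | {C}.

Yes — Z ⊥ F | {C}.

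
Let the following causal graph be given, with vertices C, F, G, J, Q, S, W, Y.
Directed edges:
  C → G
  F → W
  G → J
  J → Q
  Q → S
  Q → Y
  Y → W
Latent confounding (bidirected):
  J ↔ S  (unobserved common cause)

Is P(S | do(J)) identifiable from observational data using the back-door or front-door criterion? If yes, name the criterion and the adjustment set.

desc(J)\{J}={Q,S,W,Y}; candidates ⊆ {C,F,G}.
J↔S: latent back-door arc(s) into J.
size 0: {}; under {} J still reaches {C,G,S} ∋ S.
size 1: {C}, {F}, {G}; under {C} J still reaches {G,S} ∋ S.
size 2: {C,F}, {C,G}, {F,G}; under {C,F} J still reaches {G,S} ∋ S.
J↔S cannot be blocked by any observed set — no back-door set.
{Q}: (i) intercepts every directed J→S path; (ii) no back-door J→{Q}; (iii) {J} blocks every back-door {Q}→S. Front-door holds.
P(S|do(J)) = Σ_{Q} P(Q|J) Σ_{J'} P(S|Q,J')P(J').

P(S|do(J)): frontdoor, adjust for {Q}.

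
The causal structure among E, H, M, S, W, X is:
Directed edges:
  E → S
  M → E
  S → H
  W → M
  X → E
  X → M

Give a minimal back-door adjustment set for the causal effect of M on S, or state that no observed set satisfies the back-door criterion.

M→S: minimal back-door set {X}.

desc(M)\{M}={E,H,S}; candidates ⊆ {W,X}.
size 0: {}; under {} M still reaches {E,H,S,W,X} ∋ S.
{X}: M⊥S given {X} in G with M→· removed — back-door holds.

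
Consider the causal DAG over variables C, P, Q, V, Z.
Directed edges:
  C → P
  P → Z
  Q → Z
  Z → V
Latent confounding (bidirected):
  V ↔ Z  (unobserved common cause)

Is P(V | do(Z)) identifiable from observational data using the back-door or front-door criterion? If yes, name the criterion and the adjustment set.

desc(Z)\{Z}={V}; candidates ⊆ {C,P,Q}.
Z↔V: latent back-door arc(s) into Z.
size 0: {}; under {} Z still reaches {C,P,Q,V} ∋ V.
size 1: {C}, {P}, {Q}; under {C} Z still reaches {P,Q,V} ∋ V.
size 2: {C,P}, {C,Q}, {P,Q}; under {C,P} Z still reaches {Q,V} ∋ V.
Z↔V cannot be blocked by any observed set — no back-door set.
No mediator lies on a directed Z→…→V path.
Neither criterion identifies P(V|do(Z)) in this graph.

P(V|do(Z)): not identifiable (no BD/FD set).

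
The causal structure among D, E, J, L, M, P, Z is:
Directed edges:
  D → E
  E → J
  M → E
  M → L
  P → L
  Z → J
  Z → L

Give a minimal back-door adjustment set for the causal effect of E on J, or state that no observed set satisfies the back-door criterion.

desc(E)\{E}={J}; candidates ⊆ {D,L,M,P,Z}.
∅: E⊥J given ∅ in G with E→· removed — back-door holds.

E→J: minimal back-door set ∅.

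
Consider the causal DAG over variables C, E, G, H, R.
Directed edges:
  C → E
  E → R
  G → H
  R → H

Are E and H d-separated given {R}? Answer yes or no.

Yes — E ⊥ H | {R}.

Bayes-Ball from E | {R} reaches {C}.
H ∉ reach(E|{R}) ⇒ E ⊥ H | {R}.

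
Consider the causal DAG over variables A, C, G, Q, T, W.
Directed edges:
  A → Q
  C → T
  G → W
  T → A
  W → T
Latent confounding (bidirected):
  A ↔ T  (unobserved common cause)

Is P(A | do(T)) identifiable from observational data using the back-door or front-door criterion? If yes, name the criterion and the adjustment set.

desc(T)\{T}={A,Q}; candidates ⊆ {C,G,W}.
T↔A: latent back-door arc(s) into T.
size 0: {}; under {} T still reaches {A,C,G,Q,W} ∋ A.
size 1: {C}, {G}, {W}; under {C} T still reaches {A,G,Q,W} ∋ A.
size 2: {C,G}, {C,W}, {G,W}; under {C,G} T still reaches {A,Q,W} ∋ A.
T↔A cannot be blocked by any observed set — no back-door set.
No mediator lies on a directed T→…→A path.
Neither criterion identifies P(A|do(T)) in this graph.

P(A|do(T)): not identifiable (no BD/FD set).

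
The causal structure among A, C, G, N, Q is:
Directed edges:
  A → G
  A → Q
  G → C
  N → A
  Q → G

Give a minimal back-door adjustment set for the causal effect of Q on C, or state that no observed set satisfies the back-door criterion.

Q→C: minimal back-door set {A}.

desc(Q)\{Q}={C,G}; candidates ⊆ {A,N}.
size 0: {}; under {} Q still reaches {A,C,G,N} ∋ C.
{A}: Q⊥C given {A} in G with Q→· removed — back-door holds.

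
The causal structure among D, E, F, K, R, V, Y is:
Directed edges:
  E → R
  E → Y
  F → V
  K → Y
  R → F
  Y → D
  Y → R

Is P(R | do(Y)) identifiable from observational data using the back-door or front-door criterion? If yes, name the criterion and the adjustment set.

P(R|do(Y)): backdoor, adjust for {E}.

desc(Y)\{Y}={D,F,R,V}; candidates ⊆ {E,K}.
size 0: {}; under {} Y still reaches {E,F,K,R,V} ∋ R.
{E}: Y⊥R given {E} in G with Y→· removed — back-door holds.
P(R|do(Y)) = Σ_{E} P(R|Y,E)·P(E).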